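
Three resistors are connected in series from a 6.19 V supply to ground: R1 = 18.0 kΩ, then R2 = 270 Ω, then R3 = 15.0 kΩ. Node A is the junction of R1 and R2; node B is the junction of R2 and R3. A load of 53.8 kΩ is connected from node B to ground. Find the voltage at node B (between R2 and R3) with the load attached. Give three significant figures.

At node B, R3 is in parallel with the load: R3‖R_L = 11730 Ω.
Below node A the resistance is R2 + (R3‖R_L) = 12000 Ω, so V_A = 6.19 × 12000/30000 = 2.476 V.
Then V_B = V_A × (R3‖R_L)/(R2 + R3‖R_L) = 2.476 × 11730/12000 = 2.42 V.

V ≈ 2.42 V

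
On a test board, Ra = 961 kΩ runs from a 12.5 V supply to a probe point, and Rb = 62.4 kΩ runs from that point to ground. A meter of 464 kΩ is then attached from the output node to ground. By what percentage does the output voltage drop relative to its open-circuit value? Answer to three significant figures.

The divider's output (Thévenin) resistance is Ra‖Rb = 58.60 kΩ.
Fractional drop under load = R_th/(R_th + R_L) = 58.60 / (58.60 + 464) = 0.1121.
So the output falls by 11.2 %.

11.2 %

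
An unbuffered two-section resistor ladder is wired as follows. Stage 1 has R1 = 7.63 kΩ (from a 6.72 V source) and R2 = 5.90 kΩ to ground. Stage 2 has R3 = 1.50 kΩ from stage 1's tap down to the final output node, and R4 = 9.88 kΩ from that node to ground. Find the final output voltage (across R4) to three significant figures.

Stage 2 presents R3+R4 = 11.38 kΩ as a load on stage 1's tap.
Stage 1's lower leg becomes R2‖(R3+R4) = 3.886 kΩ, so V_mid = 6.72 × 3.886/11.52 = 2.267 V.
Stage 2 is itself unloaded: V_out = V_mid × R4/(R3+R4) = 2.267 × 9.88/11.38 = 1.97 V.

V_out ≈ 1.97 V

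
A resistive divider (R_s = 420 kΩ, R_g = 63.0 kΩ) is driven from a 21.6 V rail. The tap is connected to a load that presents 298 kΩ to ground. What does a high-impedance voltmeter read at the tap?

V_out ≈ 2.38 V

The load sits in parallel with R_g: R_g‖R_L = (63.0 × 298) / (63.0 + 298) = 52.01 kΩ.
V_out = 21.6 × 52.01 / (420 + 52.01) = 21.6 × 52.01/472.0 = 2.38 V.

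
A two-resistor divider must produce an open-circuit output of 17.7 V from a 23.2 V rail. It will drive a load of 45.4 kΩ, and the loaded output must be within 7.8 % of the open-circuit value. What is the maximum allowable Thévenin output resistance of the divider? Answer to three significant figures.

R_th ≤ 3.84 kΩ

Loading drop = R_th/(R_th + R_L) ≤ 0.0780, so R_th ≤ R_L · ε/(1−ε) = 45.4 kΩ × 0.0780/0.9220 = 3.84 kΩ.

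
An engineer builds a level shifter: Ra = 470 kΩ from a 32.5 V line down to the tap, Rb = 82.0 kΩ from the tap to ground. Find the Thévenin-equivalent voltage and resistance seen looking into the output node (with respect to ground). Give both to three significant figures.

V_th = 4.83 V, R_th = 69.8 kΩ

V_th is the open-circuit tap voltage: 32.5 × 82.0/(470 + 82.0) = 4.83 V.
With the supply zeroed, Ra and Rb appear in parallel from the tap: R_th = Ra‖Rb = (470 × 82.0)/552.0 = 69.8 kΩ.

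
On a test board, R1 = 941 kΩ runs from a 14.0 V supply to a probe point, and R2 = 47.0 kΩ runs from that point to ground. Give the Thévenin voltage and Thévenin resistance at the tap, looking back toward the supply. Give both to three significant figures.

V_th = 0.666 V, R_th = 44.8 kΩ

V_th is the open-circuit tap voltage: 14.0 × 47.0/(941 + 47.0) = 0.666 V.
With the supply zeroed, R1 and R2 appear in parallel from the tap: R_th = R1‖R2 = (941 × 47.0)/988.0 = 44.8 kΩ.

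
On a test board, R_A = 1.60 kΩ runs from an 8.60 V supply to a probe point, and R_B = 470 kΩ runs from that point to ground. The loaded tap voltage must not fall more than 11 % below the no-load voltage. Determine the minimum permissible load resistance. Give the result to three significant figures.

R_L(min) ≈ 12.9 kΩ

Output resistance R_th = R_A‖R_B = (1.60 × 470)/471.6 = 1.595 kΩ.
The fractional drop is R_th/(R_th + R_L); requiring this ≤ 0.110 gives R_L ≥ R_th(1/0.110 − 1) = 1.595 × 8.091 = 12.9 kΩ.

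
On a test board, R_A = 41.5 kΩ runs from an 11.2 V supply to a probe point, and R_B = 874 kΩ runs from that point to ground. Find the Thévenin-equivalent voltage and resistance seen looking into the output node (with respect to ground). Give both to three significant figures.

V_th is the open-circuit tap voltage: 11.2 × 874/(41.5 + 874) = 10.7 V.
With the supply zeroed, R_A and R_B appear in parallel from the tap: R_th = R_A‖R_B = (41.5 × 874)/915.5 = 39.6 kΩ.

V_th = 10.7 V, R_th = 39.6 kΩ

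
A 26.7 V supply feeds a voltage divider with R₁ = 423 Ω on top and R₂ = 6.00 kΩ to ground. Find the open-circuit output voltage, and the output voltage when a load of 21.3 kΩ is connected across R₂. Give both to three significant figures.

Open-circuit: V = 26.7 × 6000/(423 + 6000) = 24.9 V.
With the load, R₂ becomes R₂‖R_L = 4681 Ω, so V = 26.7 × 4681/5104 = 24.5 V.

Unloaded: 24.9 V; loaded: 24.5 V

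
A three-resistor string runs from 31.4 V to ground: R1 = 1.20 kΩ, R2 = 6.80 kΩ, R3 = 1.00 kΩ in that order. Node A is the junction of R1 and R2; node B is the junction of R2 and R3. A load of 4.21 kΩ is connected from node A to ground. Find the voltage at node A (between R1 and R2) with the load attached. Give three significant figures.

V ≈ 21.8 V

Below node A the series string R2+R3 = 7.800 kΩ sits in parallel with the 4.21 kΩ load: 2.734 kΩ.
V_A = 31.4 × 2.734/(1.20 + 2.734) = 21.8 V.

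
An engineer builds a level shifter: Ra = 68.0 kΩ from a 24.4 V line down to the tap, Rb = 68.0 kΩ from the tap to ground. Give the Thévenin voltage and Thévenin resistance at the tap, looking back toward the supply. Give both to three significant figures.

V_th = 12.2 V, R_th = 34.0 kΩ

V_th is the open-circuit tap voltage: 24.4 × 68.0/(68.0 + 68.0) = 12.2 V.
With the supply zeroed, Ra and Rb appear in parallel from the tap: R_th = Ra‖Rb = (68.0 × 68.0)/136.0 = 34.0 kΩ.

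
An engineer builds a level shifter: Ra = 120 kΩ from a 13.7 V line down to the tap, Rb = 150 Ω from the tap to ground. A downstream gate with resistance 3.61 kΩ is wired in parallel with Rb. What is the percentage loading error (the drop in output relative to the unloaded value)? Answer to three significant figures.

3.98 %

The divider's output (Thévenin) resistance is Ra‖Rb = 149.8 Ω.
Fractional drop under load = R_th/(R_th + R_L) = 149.8 / (149.8 + 3610) = 0.03985.
So the output falls by 3.98 %.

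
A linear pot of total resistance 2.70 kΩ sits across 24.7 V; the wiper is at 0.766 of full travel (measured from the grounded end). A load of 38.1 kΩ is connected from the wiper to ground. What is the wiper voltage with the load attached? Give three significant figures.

The wiper splits the pot into (1−α)R = 631.8 Ω above and αR = 2068 Ω below.
Lower section ‖ load = 1962 Ω.
V_wiper = 24.7 × 1962/(631.8 + 1962) = 18.7 V.

V ≈ 18.7 V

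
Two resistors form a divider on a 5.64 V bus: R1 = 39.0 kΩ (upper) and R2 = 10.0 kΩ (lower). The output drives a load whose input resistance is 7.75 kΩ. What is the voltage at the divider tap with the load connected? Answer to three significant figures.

The load sits in parallel with R2: R2‖R_L = (10.0 × 7.75) / (10.0 + 7.75) = 4.366 kΩ.
V_out = 5.64 × 4.366 / (39.0 + 4.366) = 5.64 × 4.366/43.37 = 0.568 V.

V_out ≈ 0.568 V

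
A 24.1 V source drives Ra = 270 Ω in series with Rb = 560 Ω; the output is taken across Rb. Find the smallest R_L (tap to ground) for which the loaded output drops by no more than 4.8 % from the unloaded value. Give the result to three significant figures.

R_L(min) ≈ 3.61 kΩ

Output resistance R_th = Ra‖Rb = (270 × 560)/830.0 = 182.2 Ω.
The fractional drop is R_th/(R_th + R_L); requiring this ≤ 0.0480 gives R_L ≥ R_th(1/0.0480 − 1) = 182.2 × 19.83 = 3.61 kΩ.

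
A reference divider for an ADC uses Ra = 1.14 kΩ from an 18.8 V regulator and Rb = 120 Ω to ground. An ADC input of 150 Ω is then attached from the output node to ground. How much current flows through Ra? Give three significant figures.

Rb‖R_L = 66.67 Ω, so the source sees Ra + Rb‖R_L = 1207 Ω.
I = 18.8 V / 1207 Ω = 15.6 mA.

I ≈ 15.6 mA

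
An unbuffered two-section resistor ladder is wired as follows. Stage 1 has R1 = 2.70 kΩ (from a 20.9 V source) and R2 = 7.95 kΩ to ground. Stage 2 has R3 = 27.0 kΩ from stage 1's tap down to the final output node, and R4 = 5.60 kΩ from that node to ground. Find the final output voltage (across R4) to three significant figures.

V_out ≈ 2.52 V

Stage 2 presents R3+R4 = 32.60 kΩ as a load on stage 1's tap.
Stage 1's lower leg becomes R2‖(R3+R4) = 6.391 kΩ, so V_mid = 20.9 × 6.391/9.091 = 14.69 V.
Stage 2 is itself unloaded: V_out = V_mid × R4/(R3+R4) = 14.69 × 5.60/32.60 = 2.52 V.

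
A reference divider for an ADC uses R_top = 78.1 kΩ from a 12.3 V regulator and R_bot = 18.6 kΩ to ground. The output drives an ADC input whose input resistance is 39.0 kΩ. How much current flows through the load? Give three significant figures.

I_L ≈ 0.0438 mA

R_bot‖R_L = 12.59 kΩ; V_out = 12.3 × 12.59/90.69 = 1.708 V.
I_L = V_out / R_L = 1.708 / 39.0 kΩ = 0.0438 mA.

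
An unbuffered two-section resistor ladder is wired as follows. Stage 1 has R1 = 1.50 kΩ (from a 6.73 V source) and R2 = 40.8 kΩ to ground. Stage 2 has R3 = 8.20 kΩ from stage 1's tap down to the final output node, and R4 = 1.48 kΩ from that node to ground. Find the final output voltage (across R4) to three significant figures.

Stage 2 presents R3+R4 = 9.680 kΩ as a load on stage 1's tap.
Stage 1's lower leg becomes R2‖(R3+R4) = 7.824 kΩ, so V_mid = 6.73 × 7.824/9.324 = 5.647 V.
Stage 2 is itself unloaded: V_out = V_mid × R4/(R3+R4) = 5.647 × 1.48/9.680 = 0.863 V.

V_out ≈ 0.863 V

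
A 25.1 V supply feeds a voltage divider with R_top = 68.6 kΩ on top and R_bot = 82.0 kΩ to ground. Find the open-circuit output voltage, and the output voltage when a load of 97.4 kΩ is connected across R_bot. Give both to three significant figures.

Open-circuit: V = 25.1 × 82.0/(68.6 + 82.0) = 13.7 V.
With the load, R_bot becomes R_bot‖R_L = 44.52 kΩ, so V = 25.1 × 44.52/113.1 = 9.88 V.

Unloaded: 13.7 V; loaded: 9.88 V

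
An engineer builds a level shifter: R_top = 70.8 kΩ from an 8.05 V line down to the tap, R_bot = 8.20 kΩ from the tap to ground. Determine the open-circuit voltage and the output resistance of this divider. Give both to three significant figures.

V_th is the open-circuit tap voltage: 8.05 × 8.20/(70.8 + 8.20) = 0.836 V.
With the supply zeroed, R_top and R_bot appear in parallel from the tap: R_th = R_top‖R_bot = (70.8 × 8.20)/79.00 = 7.35 kΩ.

V_th = 0.836 V, R_th = 7.35 kΩ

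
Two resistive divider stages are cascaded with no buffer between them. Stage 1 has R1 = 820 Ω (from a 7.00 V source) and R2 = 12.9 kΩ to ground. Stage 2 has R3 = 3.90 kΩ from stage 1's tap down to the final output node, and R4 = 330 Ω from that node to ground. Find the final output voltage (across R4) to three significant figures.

Stage 2 presents R3+R4 = 4230 Ω as a load on stage 1's tap.
Stage 1's lower leg becomes R2‖(R3+R4) = 3185 Ω, so V_mid = 7.00 × 3185/4005 = 5.567 V.
Stage 2 is itself unloaded: V_out = V_mid × R4/(R3+R4) = 5.567 × 330/4230 = 0.434 V.

V_out ≈ 0.434 V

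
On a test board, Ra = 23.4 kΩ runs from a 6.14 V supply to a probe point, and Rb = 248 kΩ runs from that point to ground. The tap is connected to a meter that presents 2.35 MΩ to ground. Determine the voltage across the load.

V_out ≈ 5.56 V

The load sits in parallel with Rb: Rb‖R_L = (248 × 2350) / (248 + 2350) = 224.3 kΩ.
V_out = 6.14 × 224.3 / (23.4 + 224.3) = 6.14 × 224.3/247.7 = 5.56 V.
(Unloaded it would have been 5.61 V.)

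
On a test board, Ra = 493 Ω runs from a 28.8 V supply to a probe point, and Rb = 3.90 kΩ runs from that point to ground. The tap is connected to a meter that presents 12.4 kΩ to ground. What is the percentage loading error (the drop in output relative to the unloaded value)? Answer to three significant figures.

3.41 %

The divider's output (Thévenin) resistance is Ra‖Rb = 437.7 Ω.
Fractional drop under load = R_th/(R_th + R_L) = 437.7 / (437.7 + 12400) = 0.03409.
So the output falls by 3.41 %.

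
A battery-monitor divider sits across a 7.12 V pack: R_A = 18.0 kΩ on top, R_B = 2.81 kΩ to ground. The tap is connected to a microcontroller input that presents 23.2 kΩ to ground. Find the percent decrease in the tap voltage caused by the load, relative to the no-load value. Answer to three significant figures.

9.48 %

The divider's output (Thévenin) resistance is R_A‖R_B = 2.431 kΩ.
Fractional drop under load = R_th/(R_th + R_L) = 2.431 / (2.431 + 23.2) = 0.09483.
So the output falls by 9.48 %.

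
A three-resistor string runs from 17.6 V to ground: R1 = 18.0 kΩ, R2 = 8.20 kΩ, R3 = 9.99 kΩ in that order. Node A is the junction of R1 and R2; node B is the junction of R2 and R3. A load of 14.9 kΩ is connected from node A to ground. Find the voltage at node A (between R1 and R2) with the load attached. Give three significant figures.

V ≈ 5.50 V

Below node A the series string R2+R3 = 18.19 kΩ sits in parallel with the 14.9 kΩ load: 8.191 kΩ.
V_A = 17.6 × 8.191/(18.0 + 8.191) = 5.50 V.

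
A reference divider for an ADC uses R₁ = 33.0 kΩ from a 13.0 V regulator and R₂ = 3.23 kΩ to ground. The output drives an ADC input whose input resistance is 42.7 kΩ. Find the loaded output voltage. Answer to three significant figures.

The load sits in parallel with R₂: R₂‖R_L = (3.23 × 42.7) / (3.23 + 42.7) = 3.003 kΩ.
V_out = 13.0 × 3.003 / (33.0 + 3.003) = 13.0 × 3.003/36.00 = 1.08 V.

V_out ≈ 1.08 V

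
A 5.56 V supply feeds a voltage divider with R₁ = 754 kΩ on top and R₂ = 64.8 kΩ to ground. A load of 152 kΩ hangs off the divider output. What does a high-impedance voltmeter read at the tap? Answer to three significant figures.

The load sits in parallel with R₂: R₂‖R_L = (64.8 × 152) / (64.8 + 152) = 45.43 kΩ.
V_out = 5.56 × 45.43 / (754 + 45.43) = 5.56 × 45.43/799.4 = 0.316 V.
(Unloaded it would have been 0.440 V.)

V_out ≈ 0.316 V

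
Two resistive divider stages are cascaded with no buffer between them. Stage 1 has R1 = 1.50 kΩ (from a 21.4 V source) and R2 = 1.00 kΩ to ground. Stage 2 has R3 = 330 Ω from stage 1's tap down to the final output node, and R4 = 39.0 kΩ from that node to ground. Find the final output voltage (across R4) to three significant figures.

Stage 2 presents R3+R4 = 39330 Ω as a load on stage 1's tap.
Stage 1's lower leg becomes R2‖(R3+R4) = 975.2 Ω, so V_mid = 21.4 × 975.2/2475 = 8.431 V.
Stage 2 is itself unloaded: V_out = V_mid × R4/(R3+R4) = 8.431 × 39000/39330 = 8.36 V.

V_out ≈ 8.36 V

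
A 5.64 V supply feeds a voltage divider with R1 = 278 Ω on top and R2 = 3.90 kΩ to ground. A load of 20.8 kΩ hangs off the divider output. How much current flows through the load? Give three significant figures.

R2‖R_L = 3284 Ω; V_out = 5.64 × 3284/3562 = 5.200 V.
I_L = V_out / R_L = 5.200 / 20.8 kΩ = 0.250 mA.

I_L ≈ 0.250 mA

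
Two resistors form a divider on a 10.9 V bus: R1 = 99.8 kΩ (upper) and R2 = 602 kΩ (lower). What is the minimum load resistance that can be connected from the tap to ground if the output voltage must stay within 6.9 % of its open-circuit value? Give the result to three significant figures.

R_L(min) ≈ 1.16 MΩ

Output resistance R_th = R1‖R2 = (99.8 × 602)/701.8 = 85.61 kΩ.
The fractional drop is R_th/(R_th + R_L); requiring this ≤ 0.0690 gives R_L ≥ R_th(1/0.0690 − 1) = 85.61 × 13.49 = 1.16 MΩ.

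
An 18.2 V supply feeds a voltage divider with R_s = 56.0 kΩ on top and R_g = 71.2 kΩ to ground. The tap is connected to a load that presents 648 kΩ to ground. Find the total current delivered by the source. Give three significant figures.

I ≈ 0.151 mA

R_g‖R_L = 64.15 kΩ, so the source sees R_s + R_g‖R_L = 120.2 kΩ.
I = 18.2 V / 120.2 kΩ = 0.151 mA.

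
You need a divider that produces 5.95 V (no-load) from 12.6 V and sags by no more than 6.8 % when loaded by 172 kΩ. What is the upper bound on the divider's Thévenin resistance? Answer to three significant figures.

Loading drop = R_th/(R_th + R_L) ≤ 0.0680, so R_th ≤ R_L · ε/(1−ε) = 172 kΩ × 0.0680/0.9320 = 12.5 kΩ.
(Any R1, R2 with R2/(R1+R2) = 0.472 and R1‖R2 ≤ 12.5 kΩ will meet the spec.)

R_th ≤ 12.5 kΩ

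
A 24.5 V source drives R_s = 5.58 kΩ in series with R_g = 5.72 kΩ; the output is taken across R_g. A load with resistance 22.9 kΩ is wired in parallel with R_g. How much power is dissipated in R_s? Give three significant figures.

Total resistance from the source is R_s + (R_g‖R_L) = 10.16 kΩ, so I = 24.5/10.16 kΩ = 2.412 mA.
P = I²·R_s = (2.412 mA)² × 5.58 kΩ = 32.5 mW.

P ≈ 32.5 mW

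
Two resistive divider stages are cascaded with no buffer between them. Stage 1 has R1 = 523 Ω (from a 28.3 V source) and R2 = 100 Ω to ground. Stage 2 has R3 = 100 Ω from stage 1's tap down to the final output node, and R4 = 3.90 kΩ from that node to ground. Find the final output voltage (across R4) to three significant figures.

Stage 2 presents R3+R4 = 4000 Ω as a load on stage 1's tap.
Stage 1's lower leg becomes R2‖(R3+R4) = 97.56 Ω, so V_mid = 28.3 × 97.56/620.6 = 4.449 V.
Stage 2 is itself unloaded: V_out = V_mid × R4/(R3+R4) = 4.449 × 3900/4000 = 4.34 V.

V_out ≈ 4.34 V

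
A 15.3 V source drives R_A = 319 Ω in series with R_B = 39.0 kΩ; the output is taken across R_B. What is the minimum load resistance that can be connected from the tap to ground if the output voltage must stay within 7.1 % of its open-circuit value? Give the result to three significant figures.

R_L(min) ≈ 4.14 kΩ

Output resistance R_th = R_A‖R_B = (319 × 39000)/39320 = 316.4 Ω.
The fractional drop is R_th/(R_th + R_L); requiring this ≤ 0.0710 gives R_L ≥ R_th(1/0.0710 − 1) = 316.4 × 13.08 = 4.14 kΩ.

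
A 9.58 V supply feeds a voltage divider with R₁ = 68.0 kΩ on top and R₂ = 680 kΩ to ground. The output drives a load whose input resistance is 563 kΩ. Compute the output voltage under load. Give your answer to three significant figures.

V_out ≈ 7.85 V

The load sits in parallel with R₂: R₂‖R_L = (680 × 563) / (680 + 563) = 308.0 kΩ.
V_out = 9.58 × 308.0 / (68.0 + 308.0) = 9.58 × 308.0/376.0 = 7.85 V.
(Unloaded it would have been 8.71 V.)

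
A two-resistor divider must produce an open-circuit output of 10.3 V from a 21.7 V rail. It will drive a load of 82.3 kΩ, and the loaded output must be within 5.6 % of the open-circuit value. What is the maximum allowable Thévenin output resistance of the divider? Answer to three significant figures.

R_th ≤ 4.88 kΩ

Loading drop = R_th/(R_th + R_L) ≤ 0.0560, so R_th ≤ R_L · ε/(1−ε) = 82.3 kΩ × 0.0560/0.9440 = 4.88 kΩ.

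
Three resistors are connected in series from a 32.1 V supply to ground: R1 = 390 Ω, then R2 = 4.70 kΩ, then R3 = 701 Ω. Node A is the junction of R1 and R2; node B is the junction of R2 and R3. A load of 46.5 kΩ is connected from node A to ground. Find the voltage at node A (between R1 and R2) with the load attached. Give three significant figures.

V ≈ 29.7 V

Below node A the series string R2+R3 = 5401 Ω sits in parallel with the 46500 Ω load: 4839 Ω.
V_A = 32.1 × 4839/(390 + 4839) = 29.7 V.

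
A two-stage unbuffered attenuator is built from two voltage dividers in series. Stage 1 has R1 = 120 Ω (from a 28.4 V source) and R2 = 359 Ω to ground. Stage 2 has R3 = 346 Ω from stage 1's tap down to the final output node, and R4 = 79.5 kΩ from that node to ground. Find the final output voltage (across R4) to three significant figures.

V_out ≈ 21.2 V

Stage 2 presents R3+R4 = 79850 Ω as a load on stage 1's tap.
Stage 1's lower leg becomes R2‖(R3+R4) = 357.4 Ω, so V_mid = 28.4 × 357.4/477.4 = 21.26 V.
Stage 2 is itself unloaded: V_out = V_mid × R4/(R3+R4) = 21.26 × 79500/79850 = 21.2 V.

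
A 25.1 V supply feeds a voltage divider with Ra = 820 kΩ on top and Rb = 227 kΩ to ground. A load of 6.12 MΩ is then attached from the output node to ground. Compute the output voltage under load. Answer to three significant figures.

V_out ≈ 5.29 V

The load sits in parallel with Rb: Rb‖R_L = (227 × 6120) / (227 + 6120) = 218.9 kΩ.
V_out = 25.1 × 218.9 / (820 + 218.9) = 25.1 × 218.9/1039 = 5.29 V.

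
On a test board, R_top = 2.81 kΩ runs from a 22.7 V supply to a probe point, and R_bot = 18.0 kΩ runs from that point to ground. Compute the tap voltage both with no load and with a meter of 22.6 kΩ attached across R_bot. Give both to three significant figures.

Unloaded: 19.6 V; loaded: 17.7 V

Open-circuit: V = 22.7 × 18.0/(2.81 + 18.0) = 19.6 V.
With the load, R_bot becomes R_bot‖R_L = 10.02 kΩ, so V = 22.7 × 10.02/12.83 = 17.7 V.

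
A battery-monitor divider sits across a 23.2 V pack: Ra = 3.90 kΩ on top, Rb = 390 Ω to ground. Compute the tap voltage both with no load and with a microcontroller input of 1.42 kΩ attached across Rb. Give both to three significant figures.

Open-circuit: V = 23.2 × 390/(3900 + 390) = 2.11 V.
With the load, Rb becomes Rb‖R_L = 306.0 Ω, so V = 23.2 × 306.0/4206 = 1.69 V.

Unloaded: 2.11 V; loaded: 1.69 V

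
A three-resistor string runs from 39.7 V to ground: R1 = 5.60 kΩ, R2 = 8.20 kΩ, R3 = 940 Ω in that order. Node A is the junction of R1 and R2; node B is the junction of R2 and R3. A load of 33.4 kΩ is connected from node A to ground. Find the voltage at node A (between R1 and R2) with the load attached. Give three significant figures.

V ≈ 22.3 V

Below node A the series string R2+R3 = 9140 Ω sits in parallel with the 33400 Ω load: 7176 Ω.
V_A = 39.7 × 7176/(5600 + 7176) = 22.3 V.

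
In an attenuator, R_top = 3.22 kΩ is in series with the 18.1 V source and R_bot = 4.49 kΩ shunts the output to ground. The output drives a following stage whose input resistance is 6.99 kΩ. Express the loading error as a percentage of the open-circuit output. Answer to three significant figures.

The divider's output (Thévenin) resistance is R_top‖R_bot = 1.875 kΩ.
Fractional drop under load = R_th/(R_th + R_L) = 1.875 / (1.875 + 6.99) = 0.2115.
So the output falls by 21.2 %.

21.2 %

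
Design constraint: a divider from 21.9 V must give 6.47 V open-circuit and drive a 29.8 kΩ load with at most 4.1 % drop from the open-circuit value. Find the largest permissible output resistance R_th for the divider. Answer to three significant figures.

Loading drop = R_th/(R_th + R_L) ≤ 0.0410, so R_th ≤ R_L · ε/(1−ε) = 29.8 kΩ × 0.0410/0.9590 = 1.27 kΩ.

R_th ≤ 1.27 kΩ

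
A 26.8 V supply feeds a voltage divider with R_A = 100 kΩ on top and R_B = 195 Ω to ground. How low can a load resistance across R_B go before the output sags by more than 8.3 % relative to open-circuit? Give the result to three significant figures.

R_L(min) ≈ 2.15 kΩ

Output resistance R_th = R_A‖R_B = (100000 × 195)/100200 = 194.6 Ω.
The fractional drop is R_th/(R_th + R_L); requiring this ≤ 0.0830 gives R_L ≥ R_th(1/0.0830 − 1) = 194.6 × 11.05 = 2.15 kΩ.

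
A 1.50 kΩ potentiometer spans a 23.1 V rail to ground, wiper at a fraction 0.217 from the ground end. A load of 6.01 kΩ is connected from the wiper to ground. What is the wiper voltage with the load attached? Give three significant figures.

V ≈ 4.81 V

The wiper splits the pot into (1−α)R = 1174 Ω above and αR = 325.5 Ω below.
Lower section ‖ load = 308.8 Ω.
V_wiper = 23.1 × 308.8/(1174 + 308.8) = 4.81 V.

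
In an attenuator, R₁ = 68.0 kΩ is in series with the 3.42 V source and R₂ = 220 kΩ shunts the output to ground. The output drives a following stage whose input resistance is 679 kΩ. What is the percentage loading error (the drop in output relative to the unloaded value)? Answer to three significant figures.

The divider's output (Thévenin) resistance is R₁‖R₂ = 51.94 kΩ.
Fractional drop under load = R_th/(R_th + R_L) = 51.94 / (51.94 + 679) = 0.07106.
So the output falls by 7.11 %.

7.11 %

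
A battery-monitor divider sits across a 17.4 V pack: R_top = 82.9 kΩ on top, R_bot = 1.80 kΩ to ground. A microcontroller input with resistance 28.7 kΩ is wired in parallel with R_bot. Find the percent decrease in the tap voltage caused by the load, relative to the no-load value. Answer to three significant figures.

5.78 %

The divider's output (Thévenin) resistance is R_top‖R_bot = 1.762 kΩ.
Fractional drop under load = R_th/(R_th + R_L) = 1.762 / (1.762 + 28.7) = 0.05783.
So the output falls by 5.78 %.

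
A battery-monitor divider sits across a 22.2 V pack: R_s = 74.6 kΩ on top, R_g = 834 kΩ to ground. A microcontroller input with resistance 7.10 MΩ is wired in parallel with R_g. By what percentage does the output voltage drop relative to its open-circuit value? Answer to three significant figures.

The divider's output (Thévenin) resistance is R_s‖R_g = 68.48 kΩ.
Fractional drop under load = R_th/(R_th + R_L) = 68.48 / (68.48 + 7100) = 0.009552.
So the output falls by 0.955 %.

0.955 %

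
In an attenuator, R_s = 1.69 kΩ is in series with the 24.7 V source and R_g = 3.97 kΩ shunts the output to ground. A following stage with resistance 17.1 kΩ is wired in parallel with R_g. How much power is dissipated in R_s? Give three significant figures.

P ≈ 42.7 mW

Total resistance from the source is R_s + (R_g‖R_L) = 4.912 kΩ, so I = 24.7/4.912 kΩ = 5.029 mA.
P = I²·R_s = (5.029 mA)² × 1.69 kΩ = 42.7 mW.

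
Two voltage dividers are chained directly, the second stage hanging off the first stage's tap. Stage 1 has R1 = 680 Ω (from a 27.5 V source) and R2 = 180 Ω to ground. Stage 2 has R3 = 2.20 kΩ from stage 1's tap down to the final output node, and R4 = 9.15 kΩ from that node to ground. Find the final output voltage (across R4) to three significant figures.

Stage 2 presents R3+R4 = 11350 Ω as a load on stage 1's tap.
Stage 1's lower leg becomes R2‖(R3+R4) = 177.2 Ω, so V_mid = 27.5 × 177.2/857.2 = 5.685 V.
Stage 2 is itself unloaded: V_out = V_mid × R4/(R3+R4) = 5.685 × 9150/11350 = 4.58 V.

V_out ≈ 4.58 V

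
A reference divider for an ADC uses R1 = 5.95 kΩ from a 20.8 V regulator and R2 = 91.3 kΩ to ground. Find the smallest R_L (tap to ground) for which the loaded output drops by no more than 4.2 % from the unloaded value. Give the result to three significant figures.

Output resistance R_th = R1‖R2 = (5.95 × 91.3)/97.25 = 5.586 kΩ.
The fractional drop is R_th/(R_th + R_L); requiring this ≤ 0.0420 gives R_L ≥ R_th(1/0.0420 − 1) = 5.586 × 22.81 = 127 kΩ.

R_L(min) ≈ 127 kΩ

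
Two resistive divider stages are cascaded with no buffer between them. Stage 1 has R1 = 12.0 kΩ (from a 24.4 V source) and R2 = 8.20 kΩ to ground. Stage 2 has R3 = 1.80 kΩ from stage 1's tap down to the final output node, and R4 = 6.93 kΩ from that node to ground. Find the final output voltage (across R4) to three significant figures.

Stage 2 presents R3+R4 = 8.730 kΩ as a load on stage 1's tap.
Stage 1's lower leg becomes R2‖(R3+R4) = 4.228 kΩ, so V_mid = 24.4 × 4.228/16.23 = 6.358 V.
Stage 2 is itself unloaded: V_out = V_mid × R4/(R3+R4) = 6.358 × 6.93/8.730 = 5.05 V.

V_out ≈ 5.05 V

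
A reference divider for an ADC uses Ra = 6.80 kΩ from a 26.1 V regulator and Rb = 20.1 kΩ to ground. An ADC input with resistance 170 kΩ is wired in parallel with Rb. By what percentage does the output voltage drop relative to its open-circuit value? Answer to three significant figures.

The divider's output (Thévenin) resistance is Ra‖Rb = 5.081 kΩ.
Fractional drop under load = R_th/(R_th + R_L) = 5.081 / (5.081 + 170) = 0.02902.
So the output falls by 2.90 %.

2.90 %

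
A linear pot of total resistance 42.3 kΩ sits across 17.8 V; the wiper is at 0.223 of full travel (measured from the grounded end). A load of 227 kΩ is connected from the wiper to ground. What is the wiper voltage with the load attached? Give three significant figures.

V ≈ 3.85 V

The wiper splits the pot into (1−α)R = 32.87 kΩ above and αR = 9.433 kΩ below.
Lower section ‖ load = 9.057 kΩ.
V_wiper = 17.8 × 9.057/(32.87 + 9.057) = 3.85 V.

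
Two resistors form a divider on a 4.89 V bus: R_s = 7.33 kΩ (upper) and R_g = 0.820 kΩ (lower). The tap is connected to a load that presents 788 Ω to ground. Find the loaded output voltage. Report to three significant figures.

The load sits in parallel with R_g: R_g‖R_L = (820 × 788) / (820 + 788) = 401.8 Ω.
V_out = 4.89 × 401.8 / (7330 + 401.8) = 4.89 × 401.8/7732 = 0.254 V.

V_out ≈ 0.254 V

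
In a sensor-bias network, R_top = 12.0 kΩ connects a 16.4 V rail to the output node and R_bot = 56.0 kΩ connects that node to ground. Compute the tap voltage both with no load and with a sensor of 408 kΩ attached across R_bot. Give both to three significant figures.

Unloaded: 13.5 V; loaded: 13.2 V

Open-circuit: V = 16.4 × 56.0/(12.0 + 56.0) = 13.5 V.
With the load, R_bot becomes R_bot‖R_L = 49.24 kΩ, so V = 16.4 × 49.24/61.24 = 13.2 V.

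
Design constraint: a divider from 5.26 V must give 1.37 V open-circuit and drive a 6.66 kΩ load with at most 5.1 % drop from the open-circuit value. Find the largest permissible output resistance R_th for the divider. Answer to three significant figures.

R_th ≤ 358 Ω

Loading drop = R_th/(R_th + R_L) ≤ 0.0510, so R_th ≤ R_L · ε/(1−ε) = 6.66 kΩ × 0.0510/0.9490 = 358 Ω.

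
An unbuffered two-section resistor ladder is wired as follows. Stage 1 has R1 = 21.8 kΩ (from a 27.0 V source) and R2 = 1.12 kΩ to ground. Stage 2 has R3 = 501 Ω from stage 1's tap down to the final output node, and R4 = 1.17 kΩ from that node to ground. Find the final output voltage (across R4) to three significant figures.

V_out ≈ 0.564 V

Stage 2 presents R3+R4 = 1671 Ω as a load on stage 1's tap.
Stage 1's lower leg becomes R2‖(R3+R4) = 670.6 Ω, so V_mid = 27.0 × 670.6/22470 = 0.8057 V.
Stage 2 is itself unloaded: V_out = V_mid × R4/(R3+R4) = 0.8057 × 1170/1671 = 0.564 V.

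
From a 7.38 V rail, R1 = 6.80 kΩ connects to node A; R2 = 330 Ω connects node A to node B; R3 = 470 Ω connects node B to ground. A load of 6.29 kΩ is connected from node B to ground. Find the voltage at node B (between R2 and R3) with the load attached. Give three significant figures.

V ≈ 0.426 V

At node B, R3 is in parallel with the load: R3‖R_L = 437.3 Ω.
Below node A the resistance is R2 + (R3‖R_L) = 767.3 Ω, so V_A = 7.38 × 767.3/7567 = 0.7483 V.
Then V_B = V_A × (R3‖R_L)/(R2 + R3‖R_L) = 0.7483 × 437.3/767.3 = 0.426 V.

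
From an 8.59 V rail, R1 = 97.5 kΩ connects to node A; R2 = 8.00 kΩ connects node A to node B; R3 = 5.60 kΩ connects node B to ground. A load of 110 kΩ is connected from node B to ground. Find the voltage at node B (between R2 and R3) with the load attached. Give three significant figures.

At node B, R3 is in parallel with the load: R3‖R_L = 5.329 kΩ.
Below node A the resistance is R2 + (R3‖R_L) = 13.33 kΩ, so V_A = 8.59 × 13.33/110.8 = 1.033 V.
Then V_B = V_A × (R3‖R_L)/(R2 + R3‖R_L) = 1.033 × 5.329/13.33 = 0.413 V.

V ≈ 0.413 V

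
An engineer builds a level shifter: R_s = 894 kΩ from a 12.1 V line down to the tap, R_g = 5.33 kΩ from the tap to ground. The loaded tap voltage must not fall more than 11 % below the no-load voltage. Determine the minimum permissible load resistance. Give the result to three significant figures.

R_L(min) ≈ 42.9 kΩ

Output resistance R_th = R_s‖R_g = (894 × 5.33)/899.3 = 5.298 kΩ.
The fractional drop is R_th/(R_th + R_L); requiring this ≤ 0.110 gives R_L ≥ R_th(1/0.110 − 1) = 5.298 × 8.091 = 42.9 kΩ.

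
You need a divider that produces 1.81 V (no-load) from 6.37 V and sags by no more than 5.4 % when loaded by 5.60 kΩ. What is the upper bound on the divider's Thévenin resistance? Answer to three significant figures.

R_th ≤ 320 Ω

Loading drop = R_th/(R_th + R_L) ≤ 0.0540, so R_th ≤ R_L · ε/(1−ε) = 5.60 kΩ × 0.0540/0.9460 = 320 Ω.
(Any R1, R2 with R2/(R1+R2) = 0.284 and R1‖R2 ≤ 320 Ω will meet the spec.)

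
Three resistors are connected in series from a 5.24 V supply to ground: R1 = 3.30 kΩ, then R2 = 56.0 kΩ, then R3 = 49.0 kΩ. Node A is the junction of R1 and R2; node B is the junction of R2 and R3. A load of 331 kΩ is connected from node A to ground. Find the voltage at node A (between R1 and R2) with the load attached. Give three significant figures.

Below node A the series string R2+R3 = 105.0 kΩ sits in parallel with the 331 kΩ load: 79.71 kΩ.
V_A = 5.24 × 79.71/(3.30 + 79.71) = 5.03 V.

V ≈ 5.03 V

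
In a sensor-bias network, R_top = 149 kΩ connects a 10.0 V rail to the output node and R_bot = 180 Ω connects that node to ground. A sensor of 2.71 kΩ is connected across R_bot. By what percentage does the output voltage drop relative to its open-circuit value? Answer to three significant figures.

The divider's output (Thévenin) resistance is R_top‖R_bot = 179.8 Ω.
Fractional drop under load = R_th/(R_th + R_L) = 179.8 / (179.8 + 2710) = 0.06221.
So the output falls by 6.22 %.

6.22 %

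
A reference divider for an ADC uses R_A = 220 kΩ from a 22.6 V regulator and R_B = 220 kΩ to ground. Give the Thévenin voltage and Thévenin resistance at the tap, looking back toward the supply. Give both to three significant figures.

V_th is the open-circuit tap voltage: 22.6 × 220/(220 + 220) = 11.3 V.
With the supply zeroed, R_A and R_B appear in parallel from the tap: R_th = R_A‖R_B = (220 × 220)/440.0 = 110 kΩ.

V_th = 11.3 V, R_th = 110 kΩ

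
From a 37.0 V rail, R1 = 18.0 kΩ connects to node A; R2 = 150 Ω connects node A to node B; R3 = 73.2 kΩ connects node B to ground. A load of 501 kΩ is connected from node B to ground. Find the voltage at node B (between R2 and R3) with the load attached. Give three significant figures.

At node B, R3 is in parallel with the load: R3‖R_L = 63870 Ω.
Below node A the resistance is R2 + (R3‖R_L) = 64020 Ω, so V_A = 37.0 × 64020/82020 = 28.88 V.
Then V_B = V_A × (R3‖R_L)/(R2 + R3‖R_L) = 28.88 × 63870/64020 = 28.8 V.

V ≈ 28.8 V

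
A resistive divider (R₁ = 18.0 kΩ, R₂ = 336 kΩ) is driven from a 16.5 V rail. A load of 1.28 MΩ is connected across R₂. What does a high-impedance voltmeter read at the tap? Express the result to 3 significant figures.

V_out ≈ 15.5 V

The load sits in parallel with R₂: R₂‖R_L = (336 × 1280) / (336 + 1280) = 266.1 kΩ.
V_out = 16.5 × 266.1 / (18.0 + 266.1) = 16.5 × 266.1/284.1 = 15.5 V.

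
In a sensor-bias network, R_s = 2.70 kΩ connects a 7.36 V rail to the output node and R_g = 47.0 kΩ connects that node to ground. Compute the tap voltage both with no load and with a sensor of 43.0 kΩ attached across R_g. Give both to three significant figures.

Open-circuit: V = 7.36 × 47.0/(2.70 + 47.0) = 6.96 V.
With the load, R_g becomes R_g‖R_L = 22.46 kΩ, so V = 7.36 × 22.46/25.16 = 6.57 V.

Unloaded: 6.96 V; loaded: 6.57 V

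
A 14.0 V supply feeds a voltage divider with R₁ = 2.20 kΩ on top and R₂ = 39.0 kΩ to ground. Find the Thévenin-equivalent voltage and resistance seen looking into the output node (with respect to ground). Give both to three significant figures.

V_th = 13.3 V, R_th = 2.08 kΩ

V_th is the open-circuit tap voltage: 14.0 × 39.0/(2.20 + 39.0) = 13.3 V.
With the supply zeroed, R₁ and R₂ appear in parallel from the tap: R_th = R₁‖R₂ = (2.20 × 39.0)/41.20 = 2.08 kΩ.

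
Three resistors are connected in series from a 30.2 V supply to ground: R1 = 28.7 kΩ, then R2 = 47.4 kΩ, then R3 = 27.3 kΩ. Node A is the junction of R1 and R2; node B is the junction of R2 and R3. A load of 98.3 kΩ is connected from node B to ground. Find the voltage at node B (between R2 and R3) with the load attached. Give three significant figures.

At node B, R3 is in parallel with the load: R3‖R_L = 21.37 kΩ.
Below node A the resistance is R2 + (R3‖R_L) = 68.77 kΩ, so V_A = 30.2 × 68.77/97.47 = 21.31 V.
Then V_B = V_A × (R3‖R_L)/(R2 + R3‖R_L) = 21.31 × 21.37/68.77 = 6.62 V.

V ≈ 6.62 V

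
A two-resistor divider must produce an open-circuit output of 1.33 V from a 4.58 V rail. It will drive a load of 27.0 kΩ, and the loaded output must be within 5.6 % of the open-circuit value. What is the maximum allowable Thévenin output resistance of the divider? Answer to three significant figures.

Loading drop = R_th/(R_th + R_L) ≤ 0.0560, so R_th ≤ R_L · ε/(1−ε) = 27.0 kΩ × 0.0560/0.9440 = 1.60 kΩ.
(Any R1, R2 with R2/(R1+R2) = 0.290 and R1‖R2 ≤ 1.60 kΩ will meet the spec.)

R_th ≤ 1.60 kΩ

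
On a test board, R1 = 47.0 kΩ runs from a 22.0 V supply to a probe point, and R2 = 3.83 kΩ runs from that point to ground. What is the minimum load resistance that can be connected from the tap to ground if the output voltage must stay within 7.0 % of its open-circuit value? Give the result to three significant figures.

R_L(min) ≈ 47.1 kΩ

Output resistance R_th = R1‖R2 = (47.0 × 3.83)/50.83 = 3.541 kΩ.
The fractional drop is R_th/(R_th + R_L); requiring this ≤ 0.0700 gives R_L ≥ R_th(1/0.0700 − 1) = 3.541 × 13.29 = 47.1 kΩ.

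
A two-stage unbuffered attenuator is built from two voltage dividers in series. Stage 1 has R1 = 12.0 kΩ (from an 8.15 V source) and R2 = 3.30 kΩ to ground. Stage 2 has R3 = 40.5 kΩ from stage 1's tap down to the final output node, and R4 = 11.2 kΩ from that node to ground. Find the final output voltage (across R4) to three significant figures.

V_out ≈ 0.363 V

Stage 2 presents R3+R4 = 51.70 kΩ as a load on stage 1's tap.
Stage 1's lower leg becomes R2‖(R3+R4) = 3.102 kΩ, so V_mid = 8.15 × 3.102/15.10 = 1.674 V.
Stage 2 is itself unloaded: V_out = V_mid × R4/(R3+R4) = 1.674 × 11.2/51.70 = 0.363 V.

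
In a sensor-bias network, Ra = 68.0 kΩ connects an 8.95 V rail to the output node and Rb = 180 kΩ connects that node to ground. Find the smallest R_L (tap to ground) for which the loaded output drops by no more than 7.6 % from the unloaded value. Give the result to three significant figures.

R_L(min) ≈ 600 kΩ

Output resistance R_th = Ra‖Rb = (68.0 × 180)/248.0 = 49.35 kΩ.
The fractional drop is R_th/(R_th + R_L); requiring this ≤ 0.0760 gives R_L ≥ R_th(1/0.0760 − 1) = 49.35 × 12.16 = 600 kΩ.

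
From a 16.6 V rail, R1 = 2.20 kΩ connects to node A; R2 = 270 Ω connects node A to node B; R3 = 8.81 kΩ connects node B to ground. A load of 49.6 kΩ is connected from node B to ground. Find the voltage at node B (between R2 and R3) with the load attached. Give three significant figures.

V ≈ 12.5 V

At node B, R3 is in parallel with the load: R3‖R_L = 7481 Ω.
Below node A the resistance is R2 + (R3‖R_L) = 7751 Ω, so V_A = 16.6 × 7751/9951 = 12.93 V.
Then V_B = V_A × (R3‖R_L)/(R2 + R3‖R_L) = 12.93 × 7481/7751 = 12.5 V.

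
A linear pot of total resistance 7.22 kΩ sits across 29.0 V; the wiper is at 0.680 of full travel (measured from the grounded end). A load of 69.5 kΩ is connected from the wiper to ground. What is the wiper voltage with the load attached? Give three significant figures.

The wiper splits the pot into (1−α)R = 2.310 kΩ above and αR = 4.910 kΩ below.
Lower section ‖ load = 4.586 kΩ.
V_wiper = 29.0 × 4.586/(2.310 + 4.586) = 19.3 V.

V ≈ 19.3 V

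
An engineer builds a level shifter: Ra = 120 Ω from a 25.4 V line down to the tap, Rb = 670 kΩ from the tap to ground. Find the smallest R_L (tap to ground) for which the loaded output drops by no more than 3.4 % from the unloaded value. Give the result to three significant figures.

R_L(min) ≈ 3.41 kΩ

Output resistance R_th = Ra‖Rb = (120 × 670000)/670100 = 120.0 Ω.
The fractional drop is R_th/(R_th + R_L); requiring this ≤ 0.0340 gives R_L ≥ R_th(1/0.0340 − 1) = 120.0 × 28.41 = 3.41 kΩ.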